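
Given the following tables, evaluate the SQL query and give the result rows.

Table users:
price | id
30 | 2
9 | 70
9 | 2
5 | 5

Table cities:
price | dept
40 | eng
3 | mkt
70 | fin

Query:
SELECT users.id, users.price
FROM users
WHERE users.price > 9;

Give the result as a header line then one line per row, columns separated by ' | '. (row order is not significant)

After WHERE (1 rows):
users.price | users.id
30 | 2
After SELECT (1 rows):
users.id | users.price
2 | 30

== RESULT ==
users.id | users.price
2 | 30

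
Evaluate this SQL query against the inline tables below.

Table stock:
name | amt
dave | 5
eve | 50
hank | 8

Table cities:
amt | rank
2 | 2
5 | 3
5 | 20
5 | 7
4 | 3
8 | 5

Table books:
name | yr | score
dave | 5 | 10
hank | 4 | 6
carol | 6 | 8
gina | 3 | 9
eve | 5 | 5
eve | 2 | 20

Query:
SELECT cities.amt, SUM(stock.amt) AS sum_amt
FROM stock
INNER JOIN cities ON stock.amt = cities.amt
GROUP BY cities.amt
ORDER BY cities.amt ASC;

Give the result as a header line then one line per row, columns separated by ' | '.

== RESULT ==
cities.amt | sum_amt
5 | 15
8 | 8

Derivation:
After JOIN cities (4 rows):
stock.name | stock.amt | cities.amt | cities.rank
dave | 5 | 5 | 3
dave | 5 | 5 | 20
dave | 5 | 5 | 7
hank | 8 | 8 | 5
After GROUP BY (2 rows):
cities.amt | sum_amt
5 | 15
8 | 8
After ORDER BY (2 rows):
cities.amt | sum_amt
5 | 15
8 | 8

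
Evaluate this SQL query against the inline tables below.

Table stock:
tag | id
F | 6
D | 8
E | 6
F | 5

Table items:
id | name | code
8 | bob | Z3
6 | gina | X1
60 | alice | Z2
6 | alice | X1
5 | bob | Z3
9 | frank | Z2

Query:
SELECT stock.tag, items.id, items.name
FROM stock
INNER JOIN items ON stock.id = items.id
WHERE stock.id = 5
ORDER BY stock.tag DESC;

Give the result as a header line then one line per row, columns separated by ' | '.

After JOIN items (6 rows):
stock.tag | stock.id | items.id | items.name | items.code
F | 6 | 6 | gina | X1
F | 6 | 6 | alice | X1
D | 8 | 8 | bob | Z3
E | 6 | 6 | gina | X1
E | 6 | 6 | alice | X1
F | 5 | 5 | bob | Z3
After WHERE (1 rows):
stock.tag | stock.id | items.id | items.name | items.code
F | 5 | 5 | bob | Z3
After SELECT (1 rows):
stock.tag | items.id | items.name
F | 5 | bob
After ORDER BY (1 rows):
stock.tag | items.id | items.name
F | 5 | bob

== RESULT ==
stock.tag | items.id | items.name
F | 5 | bob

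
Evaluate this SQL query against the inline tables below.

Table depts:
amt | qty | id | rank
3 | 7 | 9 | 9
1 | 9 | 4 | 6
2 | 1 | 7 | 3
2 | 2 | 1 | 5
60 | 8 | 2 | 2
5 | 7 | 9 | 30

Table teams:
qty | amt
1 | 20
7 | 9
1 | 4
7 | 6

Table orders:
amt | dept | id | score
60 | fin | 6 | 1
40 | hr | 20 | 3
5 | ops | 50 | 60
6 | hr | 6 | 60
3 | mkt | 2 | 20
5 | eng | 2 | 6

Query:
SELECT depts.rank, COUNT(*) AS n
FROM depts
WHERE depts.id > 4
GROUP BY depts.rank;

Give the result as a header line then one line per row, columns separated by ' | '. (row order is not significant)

After WHERE (3 rows):
depts.amt | depts.qty | depts.id | depts.rank
3 | 7 | 9 | 9
2 | 1 | 7 | 3
5 | 7 | 9 | 30
After GROUP BY (3 rows):
depts.rank | n
9 | 1
3 | 1
30 | 1

== RESULT ==
depts.rank | n
9 | 1
3 | 1
30 | 1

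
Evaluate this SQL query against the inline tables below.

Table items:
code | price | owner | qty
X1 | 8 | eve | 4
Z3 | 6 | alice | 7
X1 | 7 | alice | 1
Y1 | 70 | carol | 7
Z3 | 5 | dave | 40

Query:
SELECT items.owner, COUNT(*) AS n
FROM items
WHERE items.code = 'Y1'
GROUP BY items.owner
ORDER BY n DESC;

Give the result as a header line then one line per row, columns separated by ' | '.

After WHERE (1 rows):
items.code | items.price | items.owner | items.qty
Y1 | 70 | carol | 7
After GROUP BY (1 rows):
items.owner | n
carol | 1
After ORDER BY (1 rows):
items.owner | n
carol | 1

== RESULT ==
items.owner | n
carol | 1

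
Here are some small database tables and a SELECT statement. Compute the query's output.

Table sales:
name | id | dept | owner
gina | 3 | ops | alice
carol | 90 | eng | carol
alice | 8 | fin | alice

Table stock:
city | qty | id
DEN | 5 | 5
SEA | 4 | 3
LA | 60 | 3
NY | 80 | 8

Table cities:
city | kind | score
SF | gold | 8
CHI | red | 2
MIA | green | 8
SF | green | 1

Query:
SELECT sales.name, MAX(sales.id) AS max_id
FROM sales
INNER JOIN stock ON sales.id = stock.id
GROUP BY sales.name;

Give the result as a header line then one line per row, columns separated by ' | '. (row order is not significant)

After JOIN stock (3 rows):
sales.name | sales.id | sales.dept | sales.owner | stock.city | stock.qty | stock.id
gina | 3 | ops | alice | SEA | 4 | 3
gina | 3 | ops | alice | LA | 60 | 3
alice | 8 | fin | alice | NY | 80 | 8
After GROUP BY (2 rows):
sales.name | max_id
gina | 3
alice | 8

== RESULT ==
sales.name | max_id
gina | 3
alice | 8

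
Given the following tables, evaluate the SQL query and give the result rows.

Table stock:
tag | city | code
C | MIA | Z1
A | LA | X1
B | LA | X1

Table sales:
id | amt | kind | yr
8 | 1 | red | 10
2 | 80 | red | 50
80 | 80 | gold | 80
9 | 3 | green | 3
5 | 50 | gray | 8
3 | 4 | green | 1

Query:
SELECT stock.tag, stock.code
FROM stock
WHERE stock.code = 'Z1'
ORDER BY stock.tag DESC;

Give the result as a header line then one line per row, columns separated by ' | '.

== RESULT ==
stock.tag | stock.code
C | Z1

Derivation:
After WHERE (1 rows):
stock.tag | stock.city | stock.code
C | MIA | Z1
After SELECT (1 rows):
stock.tag | stock.code
C | Z1
After ORDER BY (1 rows):
stock.tag | stock.code
C | Z1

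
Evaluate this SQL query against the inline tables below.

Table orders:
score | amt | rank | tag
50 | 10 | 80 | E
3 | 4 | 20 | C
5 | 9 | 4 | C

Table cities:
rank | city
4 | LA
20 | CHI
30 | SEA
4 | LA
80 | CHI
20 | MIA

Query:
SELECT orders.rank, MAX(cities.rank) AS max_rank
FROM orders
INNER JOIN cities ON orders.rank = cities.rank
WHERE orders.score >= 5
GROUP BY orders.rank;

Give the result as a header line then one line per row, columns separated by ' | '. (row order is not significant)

After JOIN cities (5 rows):
orders.score | orders.amt | orders.rank | orders.tag | cities.rank | cities.city
50 | 10 | 80 | E | 80 | CHI
3 | 4 | 20 | C | 20 | CHI
3 | 4 | 20 | C | 20 | MIA
5 | 9 | 4 | C | 4 | LA
5 | 9 | 4 | C | 4 | LA
After WHERE (3 rows):
orders.score | orders.amt | orders.rank | orders.tag | cities.rank | cities.city
50 | 10 | 80 | E | 80 | CHI
5 | 9 | 4 | C | 4 | LA
5 | 9 | 4 | C | 4 | LA
After GROUP BY (2 rows):
orders.rank | max_rank
80 | 80
4 | 4

== RESULT ==
orders.rank | max_rank
80 | 80
4 | 4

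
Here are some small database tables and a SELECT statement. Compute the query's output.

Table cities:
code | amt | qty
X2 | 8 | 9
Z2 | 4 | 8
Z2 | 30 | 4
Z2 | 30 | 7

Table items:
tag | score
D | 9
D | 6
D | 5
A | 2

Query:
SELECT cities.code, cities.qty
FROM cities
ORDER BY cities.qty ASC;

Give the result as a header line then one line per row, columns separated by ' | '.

After SELECT (4 rows):
cities.code | cities.qty
X2 | 9
Z2 | 8
Z2 | 4
Z2 | 7
After ORDER BY (4 rows):
cities.code | cities.qty
Z2 | 4
Z2 | 7
Z2 | 8
X2 | 9

== RESULT ==
cities.code | cities.qty
Z2 | 4
Z2 | 7
Z2 | 8
X2 | 9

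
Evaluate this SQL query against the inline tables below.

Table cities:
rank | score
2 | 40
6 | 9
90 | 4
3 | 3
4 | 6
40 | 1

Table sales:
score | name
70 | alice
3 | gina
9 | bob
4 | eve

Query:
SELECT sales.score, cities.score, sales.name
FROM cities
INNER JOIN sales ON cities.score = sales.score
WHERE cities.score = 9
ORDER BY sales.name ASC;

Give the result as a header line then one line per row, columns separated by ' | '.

After JOIN sales (3 rows):
cities.rank | cities.score | sales.score | sales.name
6 | 9 | 9 | bob
90 | 4 | 4 | eve
3 | 3 | 3 | gina
After WHERE (1 rows):
cities.rank | cities.score | sales.score | sales.name
6 | 9 | 9 | bob
After SELECT (1 rows):
sales.score | cities.score | sales.name
9 | 9 | bob
After ORDER BY (1 rows):
sales.score | cities.score | sales.name
9 | 9 | bob

== RESULT ==
sales.score | cities.score | sales.name
9 | 9 | bob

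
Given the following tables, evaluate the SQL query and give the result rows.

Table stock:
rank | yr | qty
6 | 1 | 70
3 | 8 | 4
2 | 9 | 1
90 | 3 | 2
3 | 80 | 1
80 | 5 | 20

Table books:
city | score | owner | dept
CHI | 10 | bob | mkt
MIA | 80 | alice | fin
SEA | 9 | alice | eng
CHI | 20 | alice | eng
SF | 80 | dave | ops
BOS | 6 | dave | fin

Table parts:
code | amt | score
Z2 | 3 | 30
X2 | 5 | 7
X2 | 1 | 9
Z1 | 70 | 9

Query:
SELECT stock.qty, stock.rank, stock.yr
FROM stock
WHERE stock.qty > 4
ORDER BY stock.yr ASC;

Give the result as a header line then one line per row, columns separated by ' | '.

After WHERE (2 rows):
stock.rank | stock.yr | stock.qty
6 | 1 | 70
80 | 5 | 20
After SELECT (2 rows):
stock.qty | stock.rank | stock.yr
70 | 6 | 1
20 | 80 | 5
After ORDER BY (2 rows):
stock.qty | stock.rank | stock.yr
70 | 6 | 1
20 | 80 | 5

== RESULT ==
stock.qty | stock.rank | stock.yr
70 | 6 | 1
20 | 80 | 5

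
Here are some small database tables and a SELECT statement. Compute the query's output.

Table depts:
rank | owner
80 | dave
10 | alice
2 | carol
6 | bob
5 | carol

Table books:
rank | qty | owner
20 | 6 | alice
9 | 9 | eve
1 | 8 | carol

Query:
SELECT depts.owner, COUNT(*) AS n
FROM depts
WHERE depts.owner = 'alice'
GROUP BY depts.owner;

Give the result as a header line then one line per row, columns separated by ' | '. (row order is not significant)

After WHERE (1 rows):
depts.rank | depts.owner
10 | alice
After GROUP BY (1 rows):
depts.owner | n
alice | 1

== RESULT ==
depts.owner | n
alice | 1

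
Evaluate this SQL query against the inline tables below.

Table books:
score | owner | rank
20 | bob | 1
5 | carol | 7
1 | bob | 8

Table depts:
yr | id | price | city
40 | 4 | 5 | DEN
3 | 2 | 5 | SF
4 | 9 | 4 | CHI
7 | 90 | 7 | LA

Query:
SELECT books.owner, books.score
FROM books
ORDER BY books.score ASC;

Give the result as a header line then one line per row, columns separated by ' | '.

After SELECT (3 rows):
books.owner | books.score
bob | 20
carol | 5
bob | 1
After ORDER BY (3 rows):
books.owner | books.score
bob | 1
carol | 5
bob | 20

== RESULT ==
books.owner | books.score
bob | 1
carol | 5
bob | 20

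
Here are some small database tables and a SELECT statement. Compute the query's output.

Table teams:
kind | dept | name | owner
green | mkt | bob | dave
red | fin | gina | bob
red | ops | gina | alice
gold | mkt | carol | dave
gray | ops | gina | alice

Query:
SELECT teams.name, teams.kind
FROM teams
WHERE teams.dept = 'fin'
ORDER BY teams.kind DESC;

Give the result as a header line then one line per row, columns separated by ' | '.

After WHERE (1 rows):
teams.kind | teams.dept | teams.name | teams.owner
red | fin | gina | bob
After SELECT (1 rows):
teams.name | teams.kind
gina | red
After ORDER BY (1 rows):
teams.name | teams.kind
gina | red

== RESULT ==
teams.name | teams.kind
gina | red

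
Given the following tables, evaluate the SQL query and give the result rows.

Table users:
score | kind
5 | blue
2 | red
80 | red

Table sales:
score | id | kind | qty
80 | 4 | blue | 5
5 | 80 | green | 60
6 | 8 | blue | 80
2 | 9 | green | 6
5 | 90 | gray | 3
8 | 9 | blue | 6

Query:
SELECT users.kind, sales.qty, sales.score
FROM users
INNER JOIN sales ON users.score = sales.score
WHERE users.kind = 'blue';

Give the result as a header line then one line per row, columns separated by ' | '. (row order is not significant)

== RESULT ==
users.kind | sales.qty | sales.score
blue | 60 | 5
blue | 3 | 5

Derivation:
After JOIN sales (4 rows):
users.score | users.kind | sales.score | sales.id | sales.kind | sales.qty
5 | blue | 5 | 80 | green | 60
5 | blue | 5 | 90 | gray | 3
2 | red | 2 | 9 | green | 6
80 | red | 80 | 4 | blue | 5
After WHERE (2 rows):
users.score | users.kind | sales.score | sales.id | sales.kind | sales.qty
5 | blue | 5 | 80 | green | 60
5 | blue | 5 | 90 | gray | 3
After SELECT (2 rows):
users.kind | sales.qty | sales.score
blue | 60 | 5
blue | 3 | 5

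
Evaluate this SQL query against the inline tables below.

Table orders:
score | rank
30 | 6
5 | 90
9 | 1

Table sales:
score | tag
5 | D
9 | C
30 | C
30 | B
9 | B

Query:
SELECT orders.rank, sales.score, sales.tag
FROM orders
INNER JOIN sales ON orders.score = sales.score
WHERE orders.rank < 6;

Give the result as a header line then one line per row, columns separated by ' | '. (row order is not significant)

After JOIN sales (5 rows):
orders.score | orders.rank | sales.score | sales.tag
30 | 6 | 30 | C
30 | 6 | 30 | B
5 | 90 | 5 | D
9 | 1 | 9 | C
9 | 1 | 9 | B
After WHERE (2 rows):
orders.score | orders.rank | sales.score | sales.tag
9 | 1 | 9 | C
9 | 1 | 9 | B
After SELECT (2 rows):
orders.rank | sales.score | sales.tag
1 | 9 | C
1 | 9 | B

== RESULT ==
orders.rank | sales.score | sales.tag
1 | 9 | C
1 | 9 | B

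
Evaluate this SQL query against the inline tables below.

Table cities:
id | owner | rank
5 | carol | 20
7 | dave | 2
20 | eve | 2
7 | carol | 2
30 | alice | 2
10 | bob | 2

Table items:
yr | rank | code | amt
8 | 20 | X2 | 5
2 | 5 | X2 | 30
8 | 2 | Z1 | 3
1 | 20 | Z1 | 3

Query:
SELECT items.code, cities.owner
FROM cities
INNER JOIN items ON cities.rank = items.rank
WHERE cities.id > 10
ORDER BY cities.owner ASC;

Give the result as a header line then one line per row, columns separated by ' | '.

After JOIN items (7 rows):
cities.id | cities.owner | cities.rank | items.yr | items.rank | items.code | items.amt
5 | carol | 20 | 8 | 20 | X2 | 5
5 | carol | 20 | 1 | 20 | Z1 | 3
7 | dave | 2 | 8 | 2 | Z1 | 3
20 | eve | 2 | 8 | 2 | Z1 | 3
7 | carol | 2 | 8 | 2 | Z1 | 3
30 | alice | 2 | 8 | 2 | Z1 | 3
10 | bob | 2 | 8 | 2 | Z1 | 3
After WHERE (2 rows):
cities.id | cities.owner | cities.rank | items.yr | items.rank | items.code | items.amt
20 | eve | 2 | 8 | 2 | Z1 | 3
30 | alice | 2 | 8 | 2 | Z1 | 3
After SELECT (2 rows):
items.code | cities.owner
Z1 | eve
Z1 | alice
After ORDER BY (2 rows):
items.code | cities.owner
Z1 | alice
Z1 | eve

== RESULT ==
items.code | cities.owner
Z1 | alice
Z1 | eve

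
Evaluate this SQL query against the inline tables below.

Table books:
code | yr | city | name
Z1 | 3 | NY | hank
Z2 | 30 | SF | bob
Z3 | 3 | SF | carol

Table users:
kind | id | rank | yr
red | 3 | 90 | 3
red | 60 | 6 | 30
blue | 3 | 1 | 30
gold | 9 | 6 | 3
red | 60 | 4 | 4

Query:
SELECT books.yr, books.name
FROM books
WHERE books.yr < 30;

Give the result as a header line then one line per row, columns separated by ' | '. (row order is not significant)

After WHERE (2 rows):
books.code | books.yr | books.city | books.name
Z1 | 3 | NY | hank
Z3 | 3 | SF | carol
After SELECT (2 rows):
books.yr | books.name
3 | hank
3 | carol

== RESULT ==
books.yr | books.name
3 | hank
3 | carol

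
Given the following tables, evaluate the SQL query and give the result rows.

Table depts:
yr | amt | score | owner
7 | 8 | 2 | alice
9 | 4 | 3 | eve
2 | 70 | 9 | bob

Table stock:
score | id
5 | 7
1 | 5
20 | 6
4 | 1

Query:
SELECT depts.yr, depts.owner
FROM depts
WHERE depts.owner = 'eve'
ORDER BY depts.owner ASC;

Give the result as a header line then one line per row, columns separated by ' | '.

After WHERE (1 rows):
depts.yr | depts.amt | depts.score | depts.owner
9 | 4 | 3 | eve
After SELECT (1 rows):
depts.yr | depts.owner
9 | eve
After ORDER BY (1 rows):
depts.yr | depts.owner
9 | eve

== RESULT ==
depts.yr | depts.owner
9 | eve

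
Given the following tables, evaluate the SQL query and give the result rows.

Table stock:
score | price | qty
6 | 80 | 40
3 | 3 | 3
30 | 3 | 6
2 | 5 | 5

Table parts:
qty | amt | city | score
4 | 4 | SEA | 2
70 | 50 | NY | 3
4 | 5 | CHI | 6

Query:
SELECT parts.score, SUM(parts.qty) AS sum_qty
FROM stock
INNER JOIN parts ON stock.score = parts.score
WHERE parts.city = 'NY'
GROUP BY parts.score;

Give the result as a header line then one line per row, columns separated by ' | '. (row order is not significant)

After JOIN parts (3 rows):
stock.score | stock.price | stock.qty | parts.qty | parts.amt | parts.city | parts.score
6 | 80 | 40 | 4 | 5 | CHI | 6
3 | 3 | 3 | 70 | 50 | NY | 3
2 | 5 | 5 | 4 | 4 | SEA | 2
After WHERE (1 rows):
stock.score | stock.price | stock.qty | parts.qty | parts.amt | parts.city | parts.score
3 | 3 | 3 | 70 | 50 | NY | 3
After GROUP BY (1 rows):
parts.score | sum_qty
3 | 70

== RESULT ==
parts.score | sum_qty
3 | 70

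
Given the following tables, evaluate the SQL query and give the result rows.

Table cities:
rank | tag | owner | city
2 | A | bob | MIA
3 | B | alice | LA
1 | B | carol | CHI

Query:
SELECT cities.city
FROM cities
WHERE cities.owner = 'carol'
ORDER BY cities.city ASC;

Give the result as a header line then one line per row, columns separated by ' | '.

After WHERE (1 rows):
cities.rank | cities.tag | cities.owner | cities.city
1 | B | carol | CHI
After SELECT (1 rows):
cities.city
CHI
After ORDER BY (1 rows):
cities.city
CHI

== RESULT ==
cities.city
CHI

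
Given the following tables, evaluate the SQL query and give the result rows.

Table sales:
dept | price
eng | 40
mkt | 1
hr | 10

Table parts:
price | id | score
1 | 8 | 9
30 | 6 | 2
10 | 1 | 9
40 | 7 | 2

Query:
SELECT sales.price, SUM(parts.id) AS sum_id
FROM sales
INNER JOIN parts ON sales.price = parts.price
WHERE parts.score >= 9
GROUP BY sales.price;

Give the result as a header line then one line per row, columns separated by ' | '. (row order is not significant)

After JOIN parts (3 rows):
sales.dept | sales.price | parts.price | parts.id | parts.score
eng | 40 | 40 | 7 | 2
mkt | 1 | 1 | 8 | 9
hr | 10 | 10 | 1 | 9
After WHERE (2 rows):
sales.dept | sales.price | parts.price | parts.id | parts.score
mkt | 1 | 1 | 8 | 9
hr | 10 | 10 | 1 | 9
After GROUP BY (2 rows):
sales.price | sum_id
1 | 8
10 | 1

== RESULT ==
sales.price | sum_id
1 | 8
10 | 1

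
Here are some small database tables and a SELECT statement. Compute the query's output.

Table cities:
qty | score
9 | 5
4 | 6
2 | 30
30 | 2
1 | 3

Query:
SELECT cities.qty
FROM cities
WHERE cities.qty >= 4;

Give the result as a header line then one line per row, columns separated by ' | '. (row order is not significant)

After WHERE (3 rows):
cities.qty | cities.score
9 | 5
4 | 6
30 | 2
After SELECT (3 rows):
cities.qty
9
4
30

== RESULT ==
cities.qty
9
4
30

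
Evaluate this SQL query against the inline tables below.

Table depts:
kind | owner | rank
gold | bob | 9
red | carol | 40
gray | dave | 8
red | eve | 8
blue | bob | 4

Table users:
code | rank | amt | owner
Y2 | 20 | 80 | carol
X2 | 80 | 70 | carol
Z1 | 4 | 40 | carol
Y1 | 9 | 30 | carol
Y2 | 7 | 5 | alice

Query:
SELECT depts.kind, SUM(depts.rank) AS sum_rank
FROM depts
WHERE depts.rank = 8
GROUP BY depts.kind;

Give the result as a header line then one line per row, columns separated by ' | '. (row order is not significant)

== RESULT ==
depts.kind | sum_rank
gray | 8
red | 8

Derivation:
After WHERE (2 rows):
depts.kind | depts.owner | depts.rank
gray | dave | 8
red | eve | 8
After GROUP BY (2 rows):
depts.kind | sum_rank
gray | 8
red | 8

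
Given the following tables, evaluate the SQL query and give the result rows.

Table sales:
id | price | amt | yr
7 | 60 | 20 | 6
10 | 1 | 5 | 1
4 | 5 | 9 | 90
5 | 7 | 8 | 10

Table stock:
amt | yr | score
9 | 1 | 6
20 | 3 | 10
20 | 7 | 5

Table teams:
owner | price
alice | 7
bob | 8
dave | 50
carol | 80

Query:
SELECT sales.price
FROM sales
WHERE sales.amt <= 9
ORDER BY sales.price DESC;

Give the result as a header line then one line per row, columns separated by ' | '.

== RESULT ==
sales.price
7
5
1

Derivation:
After WHERE (3 rows):
sales.id | sales.price | sales.amt | sales.yr
10 | 1 | 5 | 1
4 | 5 | 9 | 90
5 | 7 | 8 | 10
After SELECT (3 rows):
sales.price
1
5
7
After ORDER BY (3 rows):
sales.price
7
5
1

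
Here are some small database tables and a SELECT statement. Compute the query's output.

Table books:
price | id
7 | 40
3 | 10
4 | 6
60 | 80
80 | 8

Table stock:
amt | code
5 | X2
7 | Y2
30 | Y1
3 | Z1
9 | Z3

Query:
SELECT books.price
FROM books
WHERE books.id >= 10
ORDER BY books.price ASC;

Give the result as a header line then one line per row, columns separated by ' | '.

After WHERE (3 rows):
books.price | books.id
7 | 40
3 | 10
60 | 80
After SELECT (3 rows):
books.price
7
3
60
After ORDER BY (3 rows):
books.price
3
7
60

== RESULT ==
books.price
3
7
60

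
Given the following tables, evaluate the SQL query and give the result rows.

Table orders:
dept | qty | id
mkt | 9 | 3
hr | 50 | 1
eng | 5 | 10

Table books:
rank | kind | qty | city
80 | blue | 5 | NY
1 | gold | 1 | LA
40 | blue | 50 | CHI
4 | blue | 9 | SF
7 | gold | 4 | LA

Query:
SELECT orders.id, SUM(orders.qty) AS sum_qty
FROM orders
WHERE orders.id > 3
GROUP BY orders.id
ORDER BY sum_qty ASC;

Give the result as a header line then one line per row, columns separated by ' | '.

After WHERE (1 rows):
orders.dept | orders.qty | orders.id
eng | 5 | 10
After GROUP BY (1 rows):
orders.id | sum_qty
10 | 5
After ORDER BY (1 rows):
orders.id | sum_qty
10 | 5

== RESULT ==
orders.id | sum_qty
10 | 5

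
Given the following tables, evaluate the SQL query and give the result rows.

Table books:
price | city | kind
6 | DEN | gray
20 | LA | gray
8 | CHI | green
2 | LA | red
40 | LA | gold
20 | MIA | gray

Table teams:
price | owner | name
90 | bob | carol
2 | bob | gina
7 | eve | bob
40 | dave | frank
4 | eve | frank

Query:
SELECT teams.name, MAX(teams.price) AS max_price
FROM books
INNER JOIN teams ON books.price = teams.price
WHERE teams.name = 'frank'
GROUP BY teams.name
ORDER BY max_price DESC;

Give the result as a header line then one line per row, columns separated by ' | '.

After JOIN teams (2 rows):
books.price | books.city | books.kind | teams.price | teams.owner | teams.name
2 | LA | red | 2 | bob | gina
40 | LA | gold | 40 | dave | frank
After WHERE (1 rows):
books.price | books.city | books.kind | teams.price | teams.owner | teams.name
40 | LA | gold | 40 | dave | frank
After GROUP BY (1 rows):
teams.name | max_price
frank | 40
After ORDER BY (1 rows):
teams.name | max_price
frank | 40

== RESULT ==
teams.name | max_price
frank | 40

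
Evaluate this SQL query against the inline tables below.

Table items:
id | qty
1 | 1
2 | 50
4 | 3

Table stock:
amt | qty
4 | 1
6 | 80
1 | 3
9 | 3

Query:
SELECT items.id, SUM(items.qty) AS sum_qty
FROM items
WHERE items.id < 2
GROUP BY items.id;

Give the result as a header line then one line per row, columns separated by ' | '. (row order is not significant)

After WHERE (1 rows):
items.id | items.qty
1 | 1
After GROUP BY (1 rows):
items.id | sum_qty
1 | 1

== RESULT ==
items.id | sum_qty
1 | 1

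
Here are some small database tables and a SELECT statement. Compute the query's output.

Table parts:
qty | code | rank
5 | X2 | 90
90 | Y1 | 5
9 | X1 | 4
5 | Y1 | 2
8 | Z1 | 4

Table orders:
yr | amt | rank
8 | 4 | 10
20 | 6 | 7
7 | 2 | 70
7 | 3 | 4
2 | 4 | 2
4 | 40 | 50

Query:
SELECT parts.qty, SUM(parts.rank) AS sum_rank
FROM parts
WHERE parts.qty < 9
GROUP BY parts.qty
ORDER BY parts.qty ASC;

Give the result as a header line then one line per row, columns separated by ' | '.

After WHERE (3 rows):
parts.qty | parts.code | parts.rank
5 | X2 | 90
5 | Y1 | 2
8 | Z1 | 4
After GROUP BY (2 rows):
parts.qty | sum_rank
5 | 92
8 | 4
After ORDER BY (2 rows):
parts.qty | sum_rank
5 | 92
8 | 4

== RESULT ==
parts.qty | sum_rank
5 | 92
8 | 4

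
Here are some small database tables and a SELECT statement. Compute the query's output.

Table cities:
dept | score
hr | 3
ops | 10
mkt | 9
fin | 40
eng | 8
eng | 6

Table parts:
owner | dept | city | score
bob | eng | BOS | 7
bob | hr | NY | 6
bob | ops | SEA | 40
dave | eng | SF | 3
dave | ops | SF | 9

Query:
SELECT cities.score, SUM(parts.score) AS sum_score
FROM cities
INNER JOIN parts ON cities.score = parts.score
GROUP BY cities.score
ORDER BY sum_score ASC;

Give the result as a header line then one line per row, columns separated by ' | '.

After JOIN parts (4 rows):
cities.dept | cities.score | parts.owner | parts.dept | parts.city | parts.score
hr | 3 | dave | eng | SF | 3
mkt | 9 | dave | ops | SF | 9
fin | 40 | bob | ops | SEA | 40
eng | 6 | bob | hr | NY | 6
After GROUP BY (4 rows):
cities.score | sum_score
3 | 3
9 | 9
40 | 40
6 | 6
After ORDER BY (4 rows):
cities.score | sum_score
3 | 3
6 | 6
9 | 9
40 | 40

== RESULT ==
cities.score | sum_score
3 | 3
6 | 6
9 | 9
40 | 40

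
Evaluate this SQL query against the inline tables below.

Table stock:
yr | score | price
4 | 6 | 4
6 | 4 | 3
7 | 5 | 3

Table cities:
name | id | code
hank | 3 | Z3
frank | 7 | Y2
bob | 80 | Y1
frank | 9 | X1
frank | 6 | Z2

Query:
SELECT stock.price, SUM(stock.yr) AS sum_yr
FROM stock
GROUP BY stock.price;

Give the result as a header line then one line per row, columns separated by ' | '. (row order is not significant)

After GROUP BY (2 rows):
stock.price | sum_yr
4 | 4
3 | 13

== RESULT ==
stock.price | sum_yr
4 | 4
3 | 13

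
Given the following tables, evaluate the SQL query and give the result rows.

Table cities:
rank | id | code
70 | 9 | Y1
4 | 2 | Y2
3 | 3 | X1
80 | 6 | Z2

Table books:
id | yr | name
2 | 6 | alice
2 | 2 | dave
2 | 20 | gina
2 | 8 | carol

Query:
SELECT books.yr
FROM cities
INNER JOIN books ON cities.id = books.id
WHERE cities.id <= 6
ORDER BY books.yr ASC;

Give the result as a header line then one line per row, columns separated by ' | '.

== RESULT ==
books.yr
2
6
8
20

Derivation:
After JOIN books (4 rows):
cities.rank | cities.id | cities.code | books.id | books.yr | books.name
4 | 2 | Y2 | 2 | 6 | alice
4 | 2 | Y2 | 2 | 2 | dave
4 | 2 | Y2 | 2 | 20 | gina
4 | 2 | Y2 | 2 | 8 | carol
After WHERE (4 rows):
cities.rank | cities.id | cities.code | books.id | books.yr | books.name
4 | 2 | Y2 | 2 | 6 | alice
4 | 2 | Y2 | 2 | 2 | dave
4 | 2 | Y2 | 2 | 20 | gina
4 | 2 | Y2 | 2 | 8 | carol
After SELECT (4 rows):
books.yr
6
2
20
8
After ORDER BY (4 rows):
books.yr
2
6
8
20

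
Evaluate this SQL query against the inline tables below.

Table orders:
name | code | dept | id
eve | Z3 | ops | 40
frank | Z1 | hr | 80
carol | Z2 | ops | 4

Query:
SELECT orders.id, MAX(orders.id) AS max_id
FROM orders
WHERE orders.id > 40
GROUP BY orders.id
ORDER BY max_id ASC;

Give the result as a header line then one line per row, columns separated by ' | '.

== RESULT ==
orders.id | max_id
80 | 80

Derivation:
After WHERE (1 rows):
orders.name | orders.code | orders.dept | orders.id
frank | Z1 | hr | 80
After GROUP BY (1 rows):
orders.id | max_id
80 | 80
After ORDER BY (1 rows):
orders.id | max_id
80 | 80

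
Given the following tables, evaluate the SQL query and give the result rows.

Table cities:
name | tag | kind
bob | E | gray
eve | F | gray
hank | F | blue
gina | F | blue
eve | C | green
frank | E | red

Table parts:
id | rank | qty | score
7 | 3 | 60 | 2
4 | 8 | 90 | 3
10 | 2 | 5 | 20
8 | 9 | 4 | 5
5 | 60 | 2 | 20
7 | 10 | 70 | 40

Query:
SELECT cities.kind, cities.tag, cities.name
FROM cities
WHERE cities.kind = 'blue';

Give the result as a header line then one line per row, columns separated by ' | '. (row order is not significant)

== RESULT ==
cities.kind | cities.tag | cities.name
blue | F | hank
blue | F | gina

Derivation:
After WHERE (2 rows):
cities.name | cities.tag | cities.kind
hank | F | blue
gina | F | blue
After SELECT (2 rows):
cities.kind | cities.tag | cities.name
blue | F | hank
blue | F | gina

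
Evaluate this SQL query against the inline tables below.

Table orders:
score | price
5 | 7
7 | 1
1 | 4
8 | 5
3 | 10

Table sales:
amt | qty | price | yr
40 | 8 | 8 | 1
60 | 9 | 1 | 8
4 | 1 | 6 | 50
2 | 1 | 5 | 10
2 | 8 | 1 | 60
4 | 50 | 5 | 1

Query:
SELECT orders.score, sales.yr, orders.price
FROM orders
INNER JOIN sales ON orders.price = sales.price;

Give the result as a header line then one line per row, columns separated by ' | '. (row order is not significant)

== RESULT ==
orders.score | sales.yr | orders.price
7 | 8 | 1
7 | 60 | 1
8 | 10 | 5
8 | 1 | 5

Derivation:
After JOIN sales (4 rows):
orders.score | orders.price | sales.amt | sales.qty | sales.price | sales.yr
7 | 1 | 60 | 9 | 1 | 8
7 | 1 | 2 | 8 | 1 | 60
8 | 5 | 2 | 1 | 5 | 10
8 | 5 | 4 | 50 | 5 | 1
After SELECT (4 rows):
orders.score | sales.yr | orders.price
7 | 8 | 1
7 | 60 | 1
8 | 10 | 5
8 | 1 | 5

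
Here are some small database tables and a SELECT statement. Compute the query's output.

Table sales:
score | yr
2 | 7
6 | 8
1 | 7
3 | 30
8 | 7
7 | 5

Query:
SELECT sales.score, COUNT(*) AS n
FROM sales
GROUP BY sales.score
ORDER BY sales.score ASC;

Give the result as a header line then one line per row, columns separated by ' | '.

After GROUP BY (6 rows):
sales.score | n
2 | 1
6 | 1
1 | 1
3 | 1
8 | 1
7 | 1
After ORDER BY (6 rows):
sales.score | n
1 | 1
2 | 1
3 | 1
6 | 1
7 | 1
8 | 1

== RESULT ==
sales.score | n
1 | 1
2 | 1
3 | 1
6 | 1
7 | 1
8 | 1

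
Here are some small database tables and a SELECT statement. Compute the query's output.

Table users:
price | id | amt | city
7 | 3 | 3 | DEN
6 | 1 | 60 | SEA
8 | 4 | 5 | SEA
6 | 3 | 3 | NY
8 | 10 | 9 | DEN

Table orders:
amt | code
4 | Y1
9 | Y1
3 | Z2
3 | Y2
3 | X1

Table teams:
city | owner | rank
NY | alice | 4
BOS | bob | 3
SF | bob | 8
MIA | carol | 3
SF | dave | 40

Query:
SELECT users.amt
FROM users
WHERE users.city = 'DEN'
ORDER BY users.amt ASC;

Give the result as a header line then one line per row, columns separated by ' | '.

== RESULT ==
users.amt
3
9

Derivation:
After WHERE (2 rows):
users.price | users.id | users.amt | users.city
7 | 3 | 3 | DEN
8 | 10 | 9 | DEN
After SELECT (2 rows):
users.amt
3
9
After ORDER BY (2 rows):
users.amt
3
9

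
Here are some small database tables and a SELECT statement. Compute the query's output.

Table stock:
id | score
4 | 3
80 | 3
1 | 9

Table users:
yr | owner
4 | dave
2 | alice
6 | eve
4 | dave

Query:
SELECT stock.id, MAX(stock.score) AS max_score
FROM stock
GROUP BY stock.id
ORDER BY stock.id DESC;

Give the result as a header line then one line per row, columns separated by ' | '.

After GROUP BY (3 rows):
stock.id | max_score
4 | 3
80 | 3
1 | 9
After ORDER BY (3 rows):
stock.id | max_score
80 | 3
4 | 3
1 | 9

== RESULT ==
stock.id | max_score
80 | 3
4 | 3
1 | 9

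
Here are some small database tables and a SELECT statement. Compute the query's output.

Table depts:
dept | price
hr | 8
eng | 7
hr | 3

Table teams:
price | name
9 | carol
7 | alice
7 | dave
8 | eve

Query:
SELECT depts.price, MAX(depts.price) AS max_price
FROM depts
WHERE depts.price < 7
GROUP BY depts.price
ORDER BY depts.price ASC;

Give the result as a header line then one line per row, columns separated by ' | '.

After WHERE (1 rows):
depts.dept | depts.price
hr | 3
After GROUP BY (1 rows):
depts.price | max_price
3 | 3
After ORDER BY (1 rows):
depts.price | max_price
3 | 3

== RESULT ==
depts.price | max_price
3 | 3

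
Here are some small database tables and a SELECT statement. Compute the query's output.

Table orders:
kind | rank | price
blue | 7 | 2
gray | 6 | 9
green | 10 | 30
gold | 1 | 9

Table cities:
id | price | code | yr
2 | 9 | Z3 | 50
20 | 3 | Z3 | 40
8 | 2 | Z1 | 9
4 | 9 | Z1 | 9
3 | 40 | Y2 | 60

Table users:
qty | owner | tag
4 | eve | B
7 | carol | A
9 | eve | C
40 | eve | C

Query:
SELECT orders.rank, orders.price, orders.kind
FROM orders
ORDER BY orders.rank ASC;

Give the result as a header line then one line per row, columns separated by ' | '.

== RESULT ==
orders.rank | orders.price | orders.kind
1 | 9 | gold
6 | 9 | gray
7 | 2 | blue
10 | 30 | green

Derivation:
After SELECT (4 rows):
orders.rank | orders.price | orders.kind
7 | 2 | blue
6 | 9 | gray
10 | 30 | green
1 | 9 | gold
After ORDER BY (4 rows):
orders.rank | orders.price | orders.kind
1 | 9 | gold
6 | 9 | gray
7 | 2 | blue
10 | 30 | green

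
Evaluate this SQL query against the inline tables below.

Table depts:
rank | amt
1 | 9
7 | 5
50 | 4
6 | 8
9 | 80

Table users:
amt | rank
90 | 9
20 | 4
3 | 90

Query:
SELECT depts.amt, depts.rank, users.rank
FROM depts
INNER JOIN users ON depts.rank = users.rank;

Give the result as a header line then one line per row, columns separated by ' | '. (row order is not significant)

After JOIN users (1 rows):
depts.rank | depts.amt | users.amt | users.rank
9 | 80 | 90 | 9
After SELECT (1 rows):
depts.amt | depts.rank | users.rank
80 | 9 | 9

== RESULT ==
depts.amt | depts.rank | users.rank
80 | 9 | 9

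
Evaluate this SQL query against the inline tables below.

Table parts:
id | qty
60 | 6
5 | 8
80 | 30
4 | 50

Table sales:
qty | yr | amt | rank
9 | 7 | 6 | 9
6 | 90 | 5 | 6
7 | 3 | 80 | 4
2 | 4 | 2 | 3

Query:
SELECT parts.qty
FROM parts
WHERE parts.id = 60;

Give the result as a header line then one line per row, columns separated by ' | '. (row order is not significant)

After WHERE (1 rows):
parts.id | parts.qty
60 | 6
After SELECT (1 rows):
parts.qty
6

== RESULT ==
parts.qty
6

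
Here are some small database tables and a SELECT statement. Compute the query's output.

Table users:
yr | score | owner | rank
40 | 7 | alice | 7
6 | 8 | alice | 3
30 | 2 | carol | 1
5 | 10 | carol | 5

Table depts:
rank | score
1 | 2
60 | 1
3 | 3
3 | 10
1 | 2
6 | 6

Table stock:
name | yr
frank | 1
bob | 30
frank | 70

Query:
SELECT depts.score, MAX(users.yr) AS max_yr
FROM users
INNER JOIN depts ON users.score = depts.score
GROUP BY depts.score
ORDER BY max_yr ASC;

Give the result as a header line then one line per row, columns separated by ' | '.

== RESULT ==
depts.score | max_yr
10 | 5
2 | 30

Derivation:
After JOIN depts (3 rows):
users.yr | users.score | users.owner | users.rank | depts.rank | depts.score
30 | 2 | carol | 1 | 1 | 2
30 | 2 | carol | 1 | 1 | 2
5 | 10 | carol | 5 | 3 | 10
After GROUP BY (2 rows):
depts.score | max_yr
2 | 30
10 | 5
After ORDER BY (2 rows):
depts.score | max_yr
10 | 5
2 | 30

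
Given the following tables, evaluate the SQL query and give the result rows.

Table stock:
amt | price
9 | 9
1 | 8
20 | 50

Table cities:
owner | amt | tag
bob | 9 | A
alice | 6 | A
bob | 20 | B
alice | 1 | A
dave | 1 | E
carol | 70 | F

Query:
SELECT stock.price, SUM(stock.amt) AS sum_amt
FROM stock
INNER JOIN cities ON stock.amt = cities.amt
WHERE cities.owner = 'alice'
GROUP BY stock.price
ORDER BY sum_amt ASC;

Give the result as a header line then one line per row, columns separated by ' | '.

After JOIN cities (4 rows):
stock.amt | stock.price | cities.owner | cities.amt | cities.tag
9 | 9 | bob | 9 | A
1 | 8 | alice | 1 | A
1 | 8 | dave | 1 | E
20 | 50 | bob | 20 | B
After WHERE (1 rows):
stock.amt | stock.price | cities.owner | cities.amt | cities.tag
1 | 8 | alice | 1 | A
After GROUP BY (1 rows):
stock.price | sum_amt
8 | 1
After ORDER BY (1 rows):
stock.price | sum_amt
8 | 1

== RESULT ==
stock.price | sum_amt
8 | 1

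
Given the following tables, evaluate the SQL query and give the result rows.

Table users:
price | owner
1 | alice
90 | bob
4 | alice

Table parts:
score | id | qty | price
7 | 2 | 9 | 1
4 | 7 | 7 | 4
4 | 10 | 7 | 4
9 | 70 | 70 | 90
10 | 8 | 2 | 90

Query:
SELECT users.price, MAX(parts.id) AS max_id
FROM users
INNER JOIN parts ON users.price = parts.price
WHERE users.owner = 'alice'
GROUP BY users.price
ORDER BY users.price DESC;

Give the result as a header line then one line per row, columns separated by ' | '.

After JOIN parts (5 rows):
users.price | users.owner | parts.score | parts.id | parts.qty | parts.price
1 | alice | 7 | 2 | 9 | 1
90 | bob | 9 | 70 | 70 | 90
90 | bob | 10 | 8 | 2 | 90
4 | alice | 4 | 7 | 7 | 4
4 | alice | 4 | 10 | 7 | 4
After WHERE (3 rows):
users.price | users.owner | parts.score | parts.id | parts.qty | parts.price
1 | alice | 7 | 2 | 9 | 1
4 | alice | 4 | 7 | 7 | 4
4 | alice | 4 | 10 | 7 | 4
After GROUP BY (2 rows):
users.price | max_id
1 | 2
4 | 10
After ORDER BY (2 rows):
users.price | max_id
4 | 10
1 | 2

== RESULT ==
users.price | max_id
4 | 10
1 | 2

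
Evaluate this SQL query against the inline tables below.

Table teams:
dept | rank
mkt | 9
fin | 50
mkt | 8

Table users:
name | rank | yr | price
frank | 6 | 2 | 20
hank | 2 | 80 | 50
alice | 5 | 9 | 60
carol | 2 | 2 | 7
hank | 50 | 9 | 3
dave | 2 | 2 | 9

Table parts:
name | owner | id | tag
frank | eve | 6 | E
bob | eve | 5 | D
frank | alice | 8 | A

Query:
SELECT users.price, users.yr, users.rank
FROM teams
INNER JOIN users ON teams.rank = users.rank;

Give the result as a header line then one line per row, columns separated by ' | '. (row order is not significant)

== RESULT ==
users.price | users.yr | users.rank
3 | 9 | 50

Derivation:
After JOIN users (1 rows):
teams.dept | teams.rank | users.name | users.rank | users.yr | users.price
fin | 50 | hank | 50 | 9 | 3
After SELECT (1 rows):
users.price | users.yr | users.rank
3 | 9 | 50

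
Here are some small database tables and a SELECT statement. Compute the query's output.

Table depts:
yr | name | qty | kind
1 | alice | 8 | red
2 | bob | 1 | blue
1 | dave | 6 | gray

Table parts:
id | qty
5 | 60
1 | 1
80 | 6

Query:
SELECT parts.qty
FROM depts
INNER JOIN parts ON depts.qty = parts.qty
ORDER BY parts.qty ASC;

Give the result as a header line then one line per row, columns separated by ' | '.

After JOIN parts (2 rows):
depts.yr | depts.name | depts.qty | depts.kind | parts.id | parts.qty
2 | bob | 1 | blue | 1 | 1
1 | dave | 6 | gray | 80 | 6
After SELECT (2 rows):
parts.qty
1
6
After ORDER BY (2 rows):
parts.qty
1
6

== RESULT ==
parts.qty
1
6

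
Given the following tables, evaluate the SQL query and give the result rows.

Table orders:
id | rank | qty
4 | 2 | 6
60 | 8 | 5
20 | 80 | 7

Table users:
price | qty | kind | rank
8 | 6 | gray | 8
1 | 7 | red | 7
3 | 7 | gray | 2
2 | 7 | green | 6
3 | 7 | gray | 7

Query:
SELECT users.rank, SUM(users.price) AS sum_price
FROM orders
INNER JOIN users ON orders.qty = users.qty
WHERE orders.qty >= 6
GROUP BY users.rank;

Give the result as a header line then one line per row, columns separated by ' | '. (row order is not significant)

== RESULT ==
users.rank | sum_price
8 | 8
7 | 4
2 | 3
6 | 2

Derivation:
After JOIN users (5 rows):
orders.id | orders.rank | orders.qty | users.price | users.qty | users.kind | users.rank
4 | 2 | 6 | 8 | 6 | gray | 8
20 | 80 | 7 | 1 | 7 | red | 7
20 | 80 | 7 | 3 | 7 | gray | 2
20 | 80 | 7 | 2 | 7 | green | 6
20 | 80 | 7 | 3 | 7 | gray | 7
After WHERE (5 rows):
orders.id | orders.rank | orders.qty | users.price | users.qty | users.kind | users.rank
4 | 2 | 6 | 8 | 6 | gray | 8
20 | 80 | 7 | 1 | 7 | red | 7
20 | 80 | 7 | 3 | 7 | gray | 2
20 | 80 | 7 | 2 | 7 | green | 6
20 | 80 | 7 | 3 | 7 | gray | 7
After GROUP BY (4 rows):
users.rank | sum_price
8 | 8
7 | 4
2 | 3
6 | 2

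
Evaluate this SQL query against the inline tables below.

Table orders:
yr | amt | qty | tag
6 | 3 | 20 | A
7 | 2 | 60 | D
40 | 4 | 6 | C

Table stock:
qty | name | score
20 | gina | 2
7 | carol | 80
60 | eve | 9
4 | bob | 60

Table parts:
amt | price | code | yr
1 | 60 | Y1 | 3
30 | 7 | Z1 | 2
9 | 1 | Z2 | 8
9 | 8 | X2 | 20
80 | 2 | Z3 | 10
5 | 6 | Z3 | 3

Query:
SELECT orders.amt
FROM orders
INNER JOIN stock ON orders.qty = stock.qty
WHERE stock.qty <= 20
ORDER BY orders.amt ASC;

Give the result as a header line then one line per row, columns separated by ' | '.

== RESULT ==
orders.amt
3

Derivation:
After JOIN stock (2 rows):
orders.yr | orders.amt | orders.qty | orders.tag | stock.qty | stock.name | stock.score
6 | 3 | 20 | A | 20 | gina | 2
7 | 2 | 60 | D | 60 | eve | 9
After WHERE (1 rows):
orders.yr | orders.amt | orders.qty | orders.tag | stock.qty | stock.name | stock.score
6 | 3 | 20 | A | 20 | gina | 2
After SELECT (1 rows):
orders.amt
3
After ORDER BY (1 rows):
orders.amt
3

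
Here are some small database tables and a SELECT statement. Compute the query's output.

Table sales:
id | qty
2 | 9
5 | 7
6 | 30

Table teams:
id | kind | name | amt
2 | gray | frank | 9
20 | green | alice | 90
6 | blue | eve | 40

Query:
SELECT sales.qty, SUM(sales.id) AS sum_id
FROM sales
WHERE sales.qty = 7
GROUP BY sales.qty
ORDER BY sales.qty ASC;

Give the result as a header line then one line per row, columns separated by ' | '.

After WHERE (1 rows):
sales.id | sales.qty
5 | 7
After GROUP BY (1 rows):
sales.qty | sum_id
7 | 5
After ORDER BY (1 rows):
sales.qty | sum_id
7 | 5

== RESULT ==
sales.qty | sum_id
7 | 5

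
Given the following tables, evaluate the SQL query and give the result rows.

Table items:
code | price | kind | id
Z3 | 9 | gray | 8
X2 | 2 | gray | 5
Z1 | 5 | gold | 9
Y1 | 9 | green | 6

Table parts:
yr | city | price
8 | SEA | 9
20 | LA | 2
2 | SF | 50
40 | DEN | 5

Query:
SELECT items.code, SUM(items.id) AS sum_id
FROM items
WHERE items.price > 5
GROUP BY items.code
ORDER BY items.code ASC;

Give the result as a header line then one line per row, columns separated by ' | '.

After WHERE (2 rows):
items.code | items.price | items.kind | items.id
Z3 | 9 | gray | 8
Y1 | 9 | green | 6
After GROUP BY (2 rows):
items.code | sum_id
Z3 | 8
Y1 | 6
After ORDER BY (2 rows):
items.code | sum_id
Y1 | 6
Z3 | 8

== RESULT ==
items.code | sum_id
Y1 | 6
Z3 | 8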